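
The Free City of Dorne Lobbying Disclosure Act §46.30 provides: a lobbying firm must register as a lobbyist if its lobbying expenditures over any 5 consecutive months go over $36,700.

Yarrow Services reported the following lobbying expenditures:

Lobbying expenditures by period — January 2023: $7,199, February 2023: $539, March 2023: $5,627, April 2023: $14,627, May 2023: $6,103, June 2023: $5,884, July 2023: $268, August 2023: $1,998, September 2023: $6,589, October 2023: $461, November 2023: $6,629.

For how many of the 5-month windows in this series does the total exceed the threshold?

0

January 2023–May 2023: $7,199 + $539 + $5,627 + $14,627 + $6,103 = $34,095 (under)
February 2023–June 2023: $539 + $5,627 + $14,627 + $6,103 + $5,884 = $32,780 (under)
March 2023–July 2023: $5,627 + $14,627 + $6,103 + $5,884 + $268 = $32,509 (under)
April 2023–August 2023: $14,627 + $6,103 + $5,884 + $268 + $1,998 = $28,880 (under)
May 2023–September 2023: $6,103 + $5,884 + $268 + $1,998 + $6,589 = $20,842 (under)
June 2023–October 2023: $5,884 + $268 + $1,998 + $6,589 + $461 = $15,200 (under)
July 2023–November 2023: $268 + $1,998 + $6,589 + $461 + $6,629 = $15,945 (under)
0 windows exceed the threshold.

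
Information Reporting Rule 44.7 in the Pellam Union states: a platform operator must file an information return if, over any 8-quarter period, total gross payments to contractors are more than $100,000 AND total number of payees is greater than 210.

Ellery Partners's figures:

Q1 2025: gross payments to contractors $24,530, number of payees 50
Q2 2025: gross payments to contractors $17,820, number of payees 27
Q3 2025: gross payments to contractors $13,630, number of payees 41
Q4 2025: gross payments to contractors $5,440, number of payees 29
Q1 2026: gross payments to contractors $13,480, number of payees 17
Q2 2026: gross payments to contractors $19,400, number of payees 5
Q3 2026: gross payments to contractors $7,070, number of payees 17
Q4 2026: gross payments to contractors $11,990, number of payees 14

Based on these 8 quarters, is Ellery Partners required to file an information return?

No

Total gross payments to contractors: $24,530 + $17,820 + $13,630 + $5,440 + $13,480 + $19,400 + $7,070 + $11,990 = $113,360 (> $100,000).
Total number of payees: 50 + 27 + 41 + 29 + 17 + 5 + 17 + 14 = 200 (≤ 210).
The test is 'and': the rule requires both, and at least one is not exceeded.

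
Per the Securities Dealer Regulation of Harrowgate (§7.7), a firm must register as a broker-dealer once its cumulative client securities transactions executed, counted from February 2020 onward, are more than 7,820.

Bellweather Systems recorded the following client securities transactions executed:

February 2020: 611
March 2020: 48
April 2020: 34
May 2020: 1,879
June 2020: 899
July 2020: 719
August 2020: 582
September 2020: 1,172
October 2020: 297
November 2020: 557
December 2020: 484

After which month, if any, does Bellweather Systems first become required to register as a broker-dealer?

Through February 2020: 611
Through March 2020: 659
Through April 2020: 693
Through May 2020: 2,572
Through June 2020: 3,471
Through July 2020: 4,190
Through August 2020: 4,772
Through September 2020: 5,944
Through October 2020: 6,241
Through November 2020: 6,798
Through December 2020: 7,282
Final cumulative total 7,282 ≤ 7,820; the threshold is never exceeded.

Not triggered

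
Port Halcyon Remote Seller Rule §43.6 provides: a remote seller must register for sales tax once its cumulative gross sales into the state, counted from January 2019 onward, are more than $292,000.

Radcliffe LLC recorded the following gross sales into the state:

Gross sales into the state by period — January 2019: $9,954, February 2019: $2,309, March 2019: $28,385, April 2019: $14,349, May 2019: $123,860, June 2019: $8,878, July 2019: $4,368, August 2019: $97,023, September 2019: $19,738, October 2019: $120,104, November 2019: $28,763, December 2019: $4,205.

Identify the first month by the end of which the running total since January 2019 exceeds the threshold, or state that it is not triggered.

Through January 2019: $9,954
Through February 2019: $12,263
Through March 2019: $40,648
Through April 2019: $54,997
Through May 2019: $178,857
Through June 2019: $187,735
Through July 2019: $192,103
Through August 2019: $289,126
Through September 2019: $308,864 ← exceeds threshold

September 2019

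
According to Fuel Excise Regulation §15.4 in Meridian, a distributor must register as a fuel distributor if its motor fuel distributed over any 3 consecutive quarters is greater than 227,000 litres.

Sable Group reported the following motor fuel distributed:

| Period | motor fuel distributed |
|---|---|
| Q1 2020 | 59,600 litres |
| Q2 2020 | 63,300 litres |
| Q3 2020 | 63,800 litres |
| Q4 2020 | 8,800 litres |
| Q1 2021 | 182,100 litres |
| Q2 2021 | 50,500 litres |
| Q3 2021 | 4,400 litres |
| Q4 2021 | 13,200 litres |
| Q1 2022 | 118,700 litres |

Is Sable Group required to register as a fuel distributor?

Q1 2020–Q3 2020: 59,600 litres + 63,300 litres + 63,800 litres = 186,700 litres (under)
Q2 2020–Q4 2020: 63,300 litres + 63,800 litres + 8,800 litres = 135,900 litres (under)
Q3 2020–Q1 2021: 63,800 litres + 8,800 litres + 182,100 litres = 254,700 litres (over)
Q4 2020–Q2 2021: 8,800 litres + 182,100 litres + 50,500 litres = 241,400 litres (over)
Q1 2021–Q3 2021: 182,100 litres + 50,500 litres + 4,400 litres = 237,000 litres (over)
Q2 2021–Q4 2021: 50,500 litres + 4,400 litres + 13,200 litres = 68,100 litres (under)
Q3 2021–Q1 2022: 4,400 litres + 13,200 litres + 118,700 litres = 136,300 litres (under)
At least one window exceeds 227,000 litres.

Yes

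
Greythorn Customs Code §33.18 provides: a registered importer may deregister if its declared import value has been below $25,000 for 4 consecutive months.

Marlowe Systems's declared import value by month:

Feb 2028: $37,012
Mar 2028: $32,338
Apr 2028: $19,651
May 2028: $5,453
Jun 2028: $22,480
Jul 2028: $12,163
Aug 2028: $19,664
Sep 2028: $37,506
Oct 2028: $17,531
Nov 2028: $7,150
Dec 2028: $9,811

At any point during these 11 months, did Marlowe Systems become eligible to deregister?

Months below $25,000: Apr 2028, May 2028, Jun 2028, Jul 2028, Aug 2028, Oct 2028, Nov 2028, Dec 2028.
Longest run of consecutive months below the threshold: 5.
5 ≥ 4, so Marlowe Systems became eligible.

Yes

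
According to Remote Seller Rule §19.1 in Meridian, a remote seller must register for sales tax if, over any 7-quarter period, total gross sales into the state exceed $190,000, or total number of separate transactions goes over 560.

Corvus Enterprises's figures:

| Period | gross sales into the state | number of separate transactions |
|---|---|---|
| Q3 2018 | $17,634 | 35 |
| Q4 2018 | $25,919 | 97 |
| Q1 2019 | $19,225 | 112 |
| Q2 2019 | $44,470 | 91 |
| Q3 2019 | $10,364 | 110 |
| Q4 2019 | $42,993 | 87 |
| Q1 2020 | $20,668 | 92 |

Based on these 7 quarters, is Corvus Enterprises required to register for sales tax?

Total gross sales into the state: $17,634 + $25,919 + $19,225 + $44,470 + $10,364 + $42,993 + $20,668 = $181,273 (≤ $190,000).
Total number of separate transactions: 35 + 97 + 112 + 91 + 110 + 87 + 92 = 624 (> 560).
The test is 'or': at least one threshold is exceeded.

Yes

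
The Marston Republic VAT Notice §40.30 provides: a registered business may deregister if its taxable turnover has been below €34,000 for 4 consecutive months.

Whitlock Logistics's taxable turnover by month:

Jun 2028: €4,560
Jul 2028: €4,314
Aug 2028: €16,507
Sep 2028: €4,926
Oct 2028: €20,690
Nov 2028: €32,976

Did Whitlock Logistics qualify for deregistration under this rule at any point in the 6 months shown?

Yes

Months below €34,000: Jun 2028, Jul 2028, Aug 2028, Sep 2028, Oct 2028, Nov 2028.
Longest run of consecutive months below the threshold: 6.
6 ≥ 4, so Whitlock Logistics became eligible.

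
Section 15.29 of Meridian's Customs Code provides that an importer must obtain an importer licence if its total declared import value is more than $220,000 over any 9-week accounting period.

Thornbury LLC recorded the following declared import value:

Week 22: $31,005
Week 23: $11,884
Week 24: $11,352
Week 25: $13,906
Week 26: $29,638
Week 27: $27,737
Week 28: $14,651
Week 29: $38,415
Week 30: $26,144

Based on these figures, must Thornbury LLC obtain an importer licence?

Total declared import value: $31,005 + $11,884 + $11,352 + $13,906 + $29,638 + $27,737 + $14,651 + $38,415 + $26,144 = $204,732.
$204,732 ≤ $220,000, so the threshold is not exceeded.

No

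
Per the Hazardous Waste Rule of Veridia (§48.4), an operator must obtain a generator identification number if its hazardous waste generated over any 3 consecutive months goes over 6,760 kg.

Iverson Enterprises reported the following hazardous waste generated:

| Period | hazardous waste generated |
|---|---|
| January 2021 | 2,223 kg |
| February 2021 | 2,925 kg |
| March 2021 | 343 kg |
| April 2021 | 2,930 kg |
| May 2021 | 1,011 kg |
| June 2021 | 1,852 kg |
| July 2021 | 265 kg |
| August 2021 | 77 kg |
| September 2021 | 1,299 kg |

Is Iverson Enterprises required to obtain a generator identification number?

January 2021–March 2021: 2,223 kg + 2,925 kg + 343 kg = 5,491 kg (under)
February 2021–April 2021: 2,925 kg + 343 kg + 2,930 kg = 6,198 kg (under)
March 2021–May 2021: 343 kg + 2,930 kg + 1,011 kg = 4,284 kg (under)
April 2021–June 2021: 2,930 kg + 1,011 kg + 1,852 kg = 5,793 kg (under)
May 2021–July 2021: 1,011 kg + 1,852 kg + 265 kg = 3,128 kg (under)
June 2021–August 2021: 1,852 kg + 265 kg + 77 kg = 2,194 kg (under)
July 2021–September 2021: 265 kg + 77 kg + 1,299 kg = 1,641 kg (under)
No window exceeds 6,760 kg.

No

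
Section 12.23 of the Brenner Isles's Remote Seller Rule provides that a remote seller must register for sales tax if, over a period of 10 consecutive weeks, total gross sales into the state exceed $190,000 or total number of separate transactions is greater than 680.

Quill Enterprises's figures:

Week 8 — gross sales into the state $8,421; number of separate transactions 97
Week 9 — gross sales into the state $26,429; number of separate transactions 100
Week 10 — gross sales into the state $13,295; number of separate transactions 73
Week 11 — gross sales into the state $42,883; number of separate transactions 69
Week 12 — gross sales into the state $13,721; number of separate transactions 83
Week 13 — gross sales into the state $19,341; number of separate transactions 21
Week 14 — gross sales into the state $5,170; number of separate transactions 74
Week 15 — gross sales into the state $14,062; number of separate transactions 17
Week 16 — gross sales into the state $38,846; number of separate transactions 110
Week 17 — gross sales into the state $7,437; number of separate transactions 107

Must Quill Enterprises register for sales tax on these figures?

Yes

Total gross sales into the state: $8,421 + $26,429 + $13,295 + $42,883 + $13,721 + $19,341 + $5,170 + $14,062 + $38,846 + $7,437 = $189,605 (≤ $190,000).
Total number of separate transactions: 97 + 100 + 73 + 69 + 83 + 21 + 74 + 17 + 110 + 107 = 751 (> 680).
The test is 'or': at least one threshold is exceeded.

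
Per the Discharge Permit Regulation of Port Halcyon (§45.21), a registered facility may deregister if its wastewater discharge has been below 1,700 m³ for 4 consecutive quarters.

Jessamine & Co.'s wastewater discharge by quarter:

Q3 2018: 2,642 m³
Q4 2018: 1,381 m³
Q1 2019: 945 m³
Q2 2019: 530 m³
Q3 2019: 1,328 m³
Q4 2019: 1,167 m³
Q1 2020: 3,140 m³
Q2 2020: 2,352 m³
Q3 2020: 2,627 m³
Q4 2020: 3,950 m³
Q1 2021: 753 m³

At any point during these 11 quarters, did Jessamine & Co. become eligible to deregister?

Yes

Quarters below 1,700 m³: Q4 2018, Q1 2019, Q2 2019, Q3 2019, Q4 2019, Q1 2021.
Longest run of consecutive quarters below the threshold: 5.
5 ≥ 4, so Jessamine & Co. became eligible.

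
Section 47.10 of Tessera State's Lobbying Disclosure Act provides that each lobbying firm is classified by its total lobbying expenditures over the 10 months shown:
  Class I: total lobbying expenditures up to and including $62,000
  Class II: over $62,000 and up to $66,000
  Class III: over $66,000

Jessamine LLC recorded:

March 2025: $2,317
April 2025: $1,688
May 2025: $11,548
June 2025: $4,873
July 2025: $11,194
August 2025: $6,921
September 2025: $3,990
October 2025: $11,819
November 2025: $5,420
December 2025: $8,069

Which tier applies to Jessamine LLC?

Class III

Total lobbying expenditures: $2,317 + $1,688 + $11,548 + $4,873 + $11,194 + $6,921 + $3,990 + $11,819 + $5,420 + $8,069 = $67,839.
$67,839 > $66,000, so Class III applies.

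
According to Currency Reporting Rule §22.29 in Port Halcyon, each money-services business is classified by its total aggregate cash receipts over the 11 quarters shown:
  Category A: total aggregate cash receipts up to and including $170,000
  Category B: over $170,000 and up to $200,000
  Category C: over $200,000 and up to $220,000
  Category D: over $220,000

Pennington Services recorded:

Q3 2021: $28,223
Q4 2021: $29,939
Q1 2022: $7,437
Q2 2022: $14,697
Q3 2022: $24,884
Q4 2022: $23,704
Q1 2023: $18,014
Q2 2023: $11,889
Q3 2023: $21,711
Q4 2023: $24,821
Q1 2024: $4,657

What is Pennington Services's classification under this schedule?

Category C

Total aggregate cash receipts: $28,223 + $29,939 + $7,437 + $14,697 + $24,884 + $23,704 + $18,014 + $11,889 + $21,711 + $24,821 + $4,657 = $209,976.
$200,000 < $209,976 ≤ $220,000, so Category C applies.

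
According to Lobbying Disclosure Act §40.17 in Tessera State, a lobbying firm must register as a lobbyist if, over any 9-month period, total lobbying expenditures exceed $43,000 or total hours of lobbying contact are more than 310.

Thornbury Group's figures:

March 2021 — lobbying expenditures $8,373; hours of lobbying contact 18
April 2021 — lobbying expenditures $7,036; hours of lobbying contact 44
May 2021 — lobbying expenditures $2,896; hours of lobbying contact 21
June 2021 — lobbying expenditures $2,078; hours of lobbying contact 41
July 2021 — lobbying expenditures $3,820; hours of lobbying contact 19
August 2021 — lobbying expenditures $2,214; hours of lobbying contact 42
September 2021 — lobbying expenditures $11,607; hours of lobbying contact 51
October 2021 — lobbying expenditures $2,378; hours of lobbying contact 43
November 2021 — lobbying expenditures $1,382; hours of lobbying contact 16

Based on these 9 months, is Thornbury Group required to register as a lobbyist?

Total lobbying expenditures: $8,373 + $7,036 + $2,896 + $2,078 + $3,820 + $2,214 + $11,607 + $2,378 + $1,382 = $41,784 (≤ $43,000).
Total hours of lobbying contact: 18 + 44 + 21 + 41 + 19 + 42 + 51 + 43 + 16 = 295 (≤ 310).
The test is 'or': neither threshold is exceeded.

No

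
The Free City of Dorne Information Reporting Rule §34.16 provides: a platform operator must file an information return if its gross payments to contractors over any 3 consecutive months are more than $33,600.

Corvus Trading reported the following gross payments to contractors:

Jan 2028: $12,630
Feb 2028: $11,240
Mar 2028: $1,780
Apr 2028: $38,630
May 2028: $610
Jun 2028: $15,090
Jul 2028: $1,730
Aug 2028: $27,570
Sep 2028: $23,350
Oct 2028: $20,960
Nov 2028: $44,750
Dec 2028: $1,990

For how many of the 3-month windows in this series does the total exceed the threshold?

8

Jan 2028–Mar 2028: $12,630 + $11,240 + $1,780 = $25,650 (under)
Feb 2028–Apr 2028: $11,240 + $1,780 + $38,630 = $51,650 (over)
Mar 2028–May 2028: $1,780 + $38,630 + $610 = $41,020 (over)
Apr 2028–Jun 2028: $38,630 + $610 + $15,090 = $54,330 (over)
May 2028–Jul 2028: $610 + $15,090 + $1,730 = $17,430 (under)
Jun 2028–Aug 2028: $15,090 + $1,730 + $27,570 = $44,390 (over)
Jul 2028–Sep 2028: $1,730 + $27,570 + $23,350 = $52,650 (over)
Aug 2028–Oct 2028: $27,570 + $23,350 + $20,960 = $71,880 (over)
Sep 2028–Nov 2028: $23,350 + $20,960 + $44,750 = $89,060 (over)
Oct 2028–Dec 2028: $20,960 + $44,750 + $1,990 = $67,700 (over)
8 windows exceed the threshold.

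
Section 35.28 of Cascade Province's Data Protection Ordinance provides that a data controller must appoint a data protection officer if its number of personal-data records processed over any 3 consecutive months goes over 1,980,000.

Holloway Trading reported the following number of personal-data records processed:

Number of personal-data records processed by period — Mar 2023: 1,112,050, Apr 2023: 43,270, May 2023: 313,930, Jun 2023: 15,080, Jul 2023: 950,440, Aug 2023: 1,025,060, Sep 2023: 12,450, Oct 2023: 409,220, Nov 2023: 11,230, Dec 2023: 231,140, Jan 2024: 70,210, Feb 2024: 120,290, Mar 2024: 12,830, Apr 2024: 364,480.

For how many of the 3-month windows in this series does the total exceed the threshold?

Mar 2023–May 2023: 1,112,050 + 43,270 + 313,930 = 1,469,250 (under)
Apr 2023–Jun 2023: 43,270 + 313,930 + 15,080 = 372,280 (under)
May 2023–Jul 2023: 313,930 + 15,080 + 950,440 = 1,279,450 (under)
Jun 2023–Aug 2023: 15,080 + 950,440 + 1,025,060 = 1,990,580 (over)
Jul 2023–Sep 2023: 950,440 + 1,025,060 + 12,450 = 1,987,950 (over)
Aug 2023–Oct 2023: 1,025,060 + 12,450 + 409,220 = 1,446,730 (under)
Sep 2023–Nov 2023: 12,450 + 409,220 + 11,230 = 432,900 (under)
Oct 2023–Dec 2023: 409,220 + 11,230 + 231,140 = 651,590 (under)
Nov 2023–Jan 2024: 11,230 + 231,140 + 70,210 = 312,580 (under)
Dec 2023–Feb 2024: 231,140 + 70,210 + 120,290 = 421,640 (under)
Jan 2024–Mar 2024: 70,210 + 120,290 + 12,830 = 203,330 (under)
Feb 2024–Apr 2024: 120,290 + 12,830 + 364,480 = 497,600 (under)
2 windows exceed the threshold.

2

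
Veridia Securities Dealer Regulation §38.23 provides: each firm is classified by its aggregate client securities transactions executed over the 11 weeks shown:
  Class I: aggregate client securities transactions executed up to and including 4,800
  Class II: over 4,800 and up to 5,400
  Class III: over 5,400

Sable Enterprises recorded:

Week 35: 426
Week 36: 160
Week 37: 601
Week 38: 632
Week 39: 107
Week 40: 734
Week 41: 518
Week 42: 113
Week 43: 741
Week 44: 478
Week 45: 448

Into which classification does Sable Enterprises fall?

Class II

Aggregate client securities transactions executed: 426 + 160 + 601 + 632 + 107 + 734 + 518 + 113 + 741 + 478 + 448 = 4,958.
4,800 < 4,958 ≤ 5,400, so Class II applies.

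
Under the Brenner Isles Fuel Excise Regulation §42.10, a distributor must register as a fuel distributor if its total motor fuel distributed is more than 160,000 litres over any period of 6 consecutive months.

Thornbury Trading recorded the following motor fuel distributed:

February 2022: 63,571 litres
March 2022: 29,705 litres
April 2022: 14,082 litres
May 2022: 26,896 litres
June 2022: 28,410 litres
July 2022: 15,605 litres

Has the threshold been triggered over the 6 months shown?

Total motor fuel distributed: 63,571 litres + 29,705 litres + 14,082 litres + 26,896 litres + 28,410 litres + 15,605 litres = 178,269 litres.
178,269 litres > 160,000 litres, so the threshold is exceeded.

Yes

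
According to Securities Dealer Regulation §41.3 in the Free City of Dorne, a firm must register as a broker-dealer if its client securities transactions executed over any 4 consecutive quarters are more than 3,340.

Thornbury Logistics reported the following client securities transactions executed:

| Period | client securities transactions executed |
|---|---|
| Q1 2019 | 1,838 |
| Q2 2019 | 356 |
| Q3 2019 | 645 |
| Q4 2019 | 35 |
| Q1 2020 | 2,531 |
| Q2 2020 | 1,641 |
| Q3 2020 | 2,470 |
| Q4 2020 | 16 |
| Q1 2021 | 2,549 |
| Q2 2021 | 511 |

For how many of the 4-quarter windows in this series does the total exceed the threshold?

6

Q1 2019–Q4 2019: 1,838 + 356 + 645 + 35 = 2,874 (under)
Q2 2019–Q1 2020: 356 + 645 + 35 + 2,531 = 3,567 (over)
Q3 2019–Q2 2020: 645 + 35 + 2,531 + 1,641 = 4,852 (over)
Q4 2019–Q3 2020: 35 + 2,531 + 1,641 + 2,470 = 6,677 (over)
Q1 2020–Q4 2020: 2,531 + 1,641 + 2,470 + 16 = 6,658 (over)
Q2 2020–Q1 2021: 1,641 + 2,470 + 16 + 2,549 = 6,676 (over)
Q3 2020–Q2 2021: 2,470 + 16 + 2,549 + 511 = 5,546 (over)
6 windows exceed the threshold.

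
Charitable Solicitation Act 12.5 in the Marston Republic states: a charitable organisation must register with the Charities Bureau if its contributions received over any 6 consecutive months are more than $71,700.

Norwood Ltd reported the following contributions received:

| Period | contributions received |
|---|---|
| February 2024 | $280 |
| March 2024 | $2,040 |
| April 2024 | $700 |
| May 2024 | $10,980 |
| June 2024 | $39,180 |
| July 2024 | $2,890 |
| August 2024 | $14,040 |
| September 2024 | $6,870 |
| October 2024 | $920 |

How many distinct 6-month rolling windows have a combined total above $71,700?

2

February 2024–July 2024: $280 + $2,040 + $700 + $10,980 + $39,180 + $2,890 = $56,070 (under)
March 2024–August 2024: $2,040 + $700 + $10,980 + $39,180 + $2,890 + $14,040 = $69,830 (under)
April 2024–September 2024: $700 + $10,980 + $39,180 + $2,890 + $14,040 + $6,870 = $74,660 (over)
May 2024–October 2024: $10,980 + $39,180 + $2,890 + $14,040 + $6,870 + $920 = $74,880 (over)
2 windows exceed the threshold.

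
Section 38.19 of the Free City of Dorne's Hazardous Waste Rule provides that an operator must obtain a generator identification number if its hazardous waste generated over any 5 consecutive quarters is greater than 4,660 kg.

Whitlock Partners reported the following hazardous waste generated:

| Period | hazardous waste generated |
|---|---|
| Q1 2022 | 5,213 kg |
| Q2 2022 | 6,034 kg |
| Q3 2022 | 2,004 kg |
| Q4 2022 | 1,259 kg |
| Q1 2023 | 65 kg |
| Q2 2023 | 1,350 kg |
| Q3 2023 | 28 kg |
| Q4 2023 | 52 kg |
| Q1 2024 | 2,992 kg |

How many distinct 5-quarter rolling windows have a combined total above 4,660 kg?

3

Q1 2022–Q1 2023: 5,213 kg + 6,034 kg + 2,004 kg + 1,259 kg + 65 kg = 14,575 kg (over)
Q2 2022–Q2 2023: 6,034 kg + 2,004 kg + 1,259 kg + 65 kg + 1,350 kg = 10,712 kg (over)
Q3 2022–Q3 2023: 2,004 kg + 1,259 kg + 65 kg + 1,350 kg + 28 kg = 4,706 kg (over)
Q4 2022–Q4 2023: 1,259 kg + 65 kg + 1,350 kg + 28 kg + 52 kg = 2,754 kg (under)
Q1 2023–Q1 2024: 65 kg + 1,350 kg + 28 kg + 52 kg + 2,992 kg = 4,487 kg (under)
3 windows exceed the threshold.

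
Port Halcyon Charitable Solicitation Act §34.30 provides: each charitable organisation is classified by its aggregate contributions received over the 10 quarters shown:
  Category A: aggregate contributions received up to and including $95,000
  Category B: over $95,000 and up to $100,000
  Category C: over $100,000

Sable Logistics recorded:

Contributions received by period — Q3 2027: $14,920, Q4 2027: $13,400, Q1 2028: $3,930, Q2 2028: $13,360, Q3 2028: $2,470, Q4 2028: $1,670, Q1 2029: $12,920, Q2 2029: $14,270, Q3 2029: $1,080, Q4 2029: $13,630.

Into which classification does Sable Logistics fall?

Category A

Aggregate contributions received: $14,920 + $13,400 + $3,930 + $13,360 + $2,470 + $1,670 + $12,920 + $14,270 + $1,080 + $13,630 = $91,650.
$91,650 ≤ $95,000, so Category A applies.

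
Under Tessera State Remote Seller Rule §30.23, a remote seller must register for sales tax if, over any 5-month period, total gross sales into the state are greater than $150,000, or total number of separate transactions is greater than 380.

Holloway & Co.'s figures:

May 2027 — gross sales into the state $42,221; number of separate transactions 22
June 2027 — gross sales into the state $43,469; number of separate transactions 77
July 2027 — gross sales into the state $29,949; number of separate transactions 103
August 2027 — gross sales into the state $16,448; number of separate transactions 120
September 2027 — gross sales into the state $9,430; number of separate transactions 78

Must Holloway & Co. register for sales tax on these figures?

Total gross sales into the state: $42,221 + $43,469 + $29,949 + $16,448 + $9,430 = $141,517 (≤ $150,000).
Total number of separate transactions: 22 + 77 + 103 + 120 + 78 = 400 (> 380).
The test is 'or': at least one threshold is exceeded.

Yes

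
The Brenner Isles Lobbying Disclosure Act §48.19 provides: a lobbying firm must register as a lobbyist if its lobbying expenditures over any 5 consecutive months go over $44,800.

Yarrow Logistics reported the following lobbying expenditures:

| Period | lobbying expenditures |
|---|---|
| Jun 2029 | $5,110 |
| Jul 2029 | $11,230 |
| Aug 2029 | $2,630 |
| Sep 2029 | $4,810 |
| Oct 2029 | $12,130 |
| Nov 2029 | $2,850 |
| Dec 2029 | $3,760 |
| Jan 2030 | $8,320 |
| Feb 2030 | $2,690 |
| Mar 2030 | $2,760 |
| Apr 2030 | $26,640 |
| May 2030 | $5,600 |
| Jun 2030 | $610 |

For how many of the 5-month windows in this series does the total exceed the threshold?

Jun 2029–Oct 2029: $5,110 + $11,230 + $2,630 + $4,810 + $12,130 = $35,910 (under)
Jul 2029–Nov 2029: $11,230 + $2,630 + $4,810 + $12,130 + $2,850 = $33,650 (under)
Aug 2029–Dec 2029: $2,630 + $4,810 + $12,130 + $2,850 + $3,760 = $26,180 (under)
Sep 2029–Jan 2030: $4,810 + $12,130 + $2,850 + $3,760 + $8,320 = $31,870 (under)
Oct 2029–Feb 2030: $12,130 + $2,850 + $3,760 + $8,320 + $2,690 = $29,750 (under)
Nov 2029–Mar 2030: $2,850 + $3,760 + $8,320 + $2,690 + $2,760 = $20,380 (under)
Dec 2029–Apr 2030: $3,760 + $8,320 + $2,690 + $2,760 + $26,640 = $44,170 (under)
Jan 2030–May 2030: $8,320 + $2,690 + $2,760 + $26,640 + $5,600 = $46,010 (over)
Feb 2030–Jun 2030: $2,690 + $2,760 + $26,640 + $5,600 + $610 = $38,300 (under)
1 window exceeds the threshold.

1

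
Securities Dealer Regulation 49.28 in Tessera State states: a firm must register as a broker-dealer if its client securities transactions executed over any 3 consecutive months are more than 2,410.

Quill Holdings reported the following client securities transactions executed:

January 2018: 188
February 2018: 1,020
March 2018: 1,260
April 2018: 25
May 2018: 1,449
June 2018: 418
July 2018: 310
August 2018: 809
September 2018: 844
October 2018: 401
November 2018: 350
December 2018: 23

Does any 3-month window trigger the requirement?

Yes

January 2018–March 2018: 188 + 1,020 + 1,260 = 2,468 (over)
February 2018–April 2018: 1,020 + 1,260 + 25 = 2,305 (under)
March 2018–May 2018: 1,260 + 25 + 1,449 = 2,734 (over)
April 2018–June 2018: 25 + 1,449 + 418 = 1,892 (under)
May 2018–July 2018: 1,449 + 418 + 310 = 2,177 (under)
June 2018–August 2018: 418 + 310 + 809 = 1,537 (under)
July 2018–September 2018: 310 + 809 + 844 = 1,963 (under)
August 2018–October 2018: 809 + 844 + 401 = 2,054 (under)
September 2018–November 2018: 844 + 401 + 350 = 1,595 (under)
October 2018–December 2018: 401 + 350 + 23 = 774 (under)
At least one window exceeds 2,410.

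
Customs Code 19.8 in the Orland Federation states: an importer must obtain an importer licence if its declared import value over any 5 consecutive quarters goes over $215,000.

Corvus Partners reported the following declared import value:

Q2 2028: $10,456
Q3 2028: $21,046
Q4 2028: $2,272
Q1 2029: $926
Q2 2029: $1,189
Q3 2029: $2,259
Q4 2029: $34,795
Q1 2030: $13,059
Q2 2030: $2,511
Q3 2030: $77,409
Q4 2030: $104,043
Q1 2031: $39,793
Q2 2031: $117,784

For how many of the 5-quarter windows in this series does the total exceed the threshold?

3

Q2 2028–Q2 2029: $10,456 + $21,046 + $2,272 + $926 + $1,189 = $35,889 (under)
Q3 2028–Q3 2029: $21,046 + $2,272 + $926 + $1,189 + $2,259 = $27,692 (under)
Q4 2028–Q4 2029: $2,272 + $926 + $1,189 + $2,259 + $34,795 = $41,441 (under)
Q1 2029–Q1 2030: $926 + $1,189 + $2,259 + $34,795 + $13,059 = $52,228 (under)
Q2 2029–Q2 2030: $1,189 + $2,259 + $34,795 + $13,059 + $2,511 = $53,813 (under)
Q3 2029–Q3 2030: $2,259 + $34,795 + $13,059 + $2,511 + $77,409 = $130,033 (under)
Q4 2029–Q4 2030: $34,795 + $13,059 + $2,511 + $77,409 + $104,043 = $231,817 (over)
Q1 2030–Q1 2031: $13,059 + $2,511 + $77,409 + $104,043 + $39,793 = $236,815 (over)
Q2 2030–Q2 2031: $2,511 + $77,409 + $104,043 + $39,793 + $117,784 = $341,540 (over)
3 windows exceed the threshold.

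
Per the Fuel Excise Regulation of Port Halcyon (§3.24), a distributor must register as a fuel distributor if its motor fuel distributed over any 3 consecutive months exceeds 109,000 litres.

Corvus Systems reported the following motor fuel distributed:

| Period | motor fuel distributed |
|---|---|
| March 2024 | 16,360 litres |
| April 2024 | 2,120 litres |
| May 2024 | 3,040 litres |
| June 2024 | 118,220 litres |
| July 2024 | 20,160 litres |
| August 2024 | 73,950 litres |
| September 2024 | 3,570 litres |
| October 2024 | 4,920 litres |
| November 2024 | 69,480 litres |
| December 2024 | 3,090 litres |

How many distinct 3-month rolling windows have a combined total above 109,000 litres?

3

March 2024–May 2024: 16,360 litres + 2,120 litres + 3,040 litres = 21,520 litres (under)
April 2024–June 2024: 2,120 litres + 3,040 litres + 118,220 litres = 123,380 litres (over)
May 2024–July 2024: 3,040 litres + 118,220 litres + 20,160 litres = 141,420 litres (over)
June 2024–August 2024: 118,220 litres + 20,160 litres + 73,950 litres = 212,330 litres (over)
July 2024–September 2024: 20,160 litres + 73,950 litres + 3,570 litres = 97,680 litres (under)
August 2024–October 2024: 73,950 litres + 3,570 litres + 4,920 litres = 82,440 litres (under)
September 2024–November 2024: 3,570 litres + 4,920 litres + 69,480 litres = 77,970 litres (under)
October 2024–December 2024: 4,920 litres + 69,480 litres + 3,090 litres = 77,490 litres (under)
3 windows exceed the threshold.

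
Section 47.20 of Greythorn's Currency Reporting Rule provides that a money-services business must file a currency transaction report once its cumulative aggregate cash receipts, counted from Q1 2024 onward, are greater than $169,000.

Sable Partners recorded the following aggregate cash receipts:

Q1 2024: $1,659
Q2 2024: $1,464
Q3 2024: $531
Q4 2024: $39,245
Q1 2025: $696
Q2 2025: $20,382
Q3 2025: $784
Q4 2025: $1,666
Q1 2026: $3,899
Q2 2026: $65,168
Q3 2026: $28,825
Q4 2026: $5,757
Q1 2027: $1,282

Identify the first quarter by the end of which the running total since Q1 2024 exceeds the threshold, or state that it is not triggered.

Q4 2026

Through Q1 2024: $1,659
Through Q2 2024: $3,123
Through Q3 2024: $3,654
Through Q4 2024: $42,899
Through Q1 2025: $43,595
Through Q2 2025: $63,977
Through Q3 2025: $64,761
Through Q4 2025: $66,427
Through Q1 2026: $70,326
Through Q2 2026: $135,494
Through Q3 2026: $164,319
Through Q4 2026: $170,076 ← exceeds threshold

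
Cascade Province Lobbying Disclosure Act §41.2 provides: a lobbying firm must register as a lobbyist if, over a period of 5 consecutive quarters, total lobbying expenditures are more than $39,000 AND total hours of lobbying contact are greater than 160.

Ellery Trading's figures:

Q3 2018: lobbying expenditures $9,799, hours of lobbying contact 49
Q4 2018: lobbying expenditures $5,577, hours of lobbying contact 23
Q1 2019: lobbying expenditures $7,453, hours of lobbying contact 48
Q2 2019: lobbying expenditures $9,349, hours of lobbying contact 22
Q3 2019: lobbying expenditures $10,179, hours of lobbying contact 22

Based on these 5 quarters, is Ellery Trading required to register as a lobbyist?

Total lobbying expenditures: $9,799 + $5,577 + $7,453 + $9,349 + $10,179 = $42,357 (> $39,000).
Total hours of lobbying contact: 49 + 23 + 48 + 22 + 22 = 164 (> 160).
The test is 'and': both thresholds are exceeded.

Yes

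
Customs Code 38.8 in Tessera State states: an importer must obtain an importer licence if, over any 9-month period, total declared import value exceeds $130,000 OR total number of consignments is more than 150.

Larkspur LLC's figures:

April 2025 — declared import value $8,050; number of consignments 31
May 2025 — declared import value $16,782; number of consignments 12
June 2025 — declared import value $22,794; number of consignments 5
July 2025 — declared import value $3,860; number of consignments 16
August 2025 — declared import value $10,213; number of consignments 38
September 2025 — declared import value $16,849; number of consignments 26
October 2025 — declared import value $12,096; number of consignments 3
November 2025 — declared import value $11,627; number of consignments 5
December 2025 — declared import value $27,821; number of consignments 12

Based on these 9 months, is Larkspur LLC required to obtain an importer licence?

Total declared import value: $8,050 + $16,782 + $22,794 + $3,860 + $10,213 + $16,849 + $12,096 + $11,627 + $27,821 = $130,092 (> $130,000).
Total number of consignments: 31 + 12 + 5 + 16 + 38 + 26 + 3 + 5 + 12 = 148 (≤ 150).
The test is 'or': at least one threshold is exceeded.

Yes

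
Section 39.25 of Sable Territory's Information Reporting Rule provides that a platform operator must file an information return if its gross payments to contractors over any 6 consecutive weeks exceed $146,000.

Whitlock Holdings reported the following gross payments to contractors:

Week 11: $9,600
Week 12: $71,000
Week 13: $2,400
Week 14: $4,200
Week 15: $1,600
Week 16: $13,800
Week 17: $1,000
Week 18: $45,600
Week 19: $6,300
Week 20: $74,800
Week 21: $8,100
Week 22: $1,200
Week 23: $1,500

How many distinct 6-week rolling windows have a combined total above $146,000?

Week 11–Week 16: $9,600 + $71,000 + $2,400 + $4,200 + $1,600 + $13,800 = $102,600 (under)
Week 12–Week 17: $71,000 + $2,400 + $4,200 + $1,600 + $13,800 + $1,000 = $94,000 (under)
Week 13–Week 18: $2,400 + $4,200 + $1,600 + $13,800 + $1,000 + $45,600 = $68,600 (under)
Week 14–Week 19: $4,200 + $1,600 + $13,800 + $1,000 + $45,600 + $6,300 = $72,500 (under)
Week 15–Week 20: $1,600 + $13,800 + $1,000 + $45,600 + $6,300 + $74,800 = $143,100 (under)
Week 16–Week 21: $13,800 + $1,000 + $45,600 + $6,300 + $74,800 + $8,100 = $149,600 (over)
Week 17–Week 22: $1,000 + $45,600 + $6,300 + $74,800 + $8,100 + $1,200 = $137,000 (under)
Week 18–Week 23: $45,600 + $6,300 + $74,800 + $8,100 + $1,200 + $1,500 = $137,500 (under)
1 window exceeds the threshold.

1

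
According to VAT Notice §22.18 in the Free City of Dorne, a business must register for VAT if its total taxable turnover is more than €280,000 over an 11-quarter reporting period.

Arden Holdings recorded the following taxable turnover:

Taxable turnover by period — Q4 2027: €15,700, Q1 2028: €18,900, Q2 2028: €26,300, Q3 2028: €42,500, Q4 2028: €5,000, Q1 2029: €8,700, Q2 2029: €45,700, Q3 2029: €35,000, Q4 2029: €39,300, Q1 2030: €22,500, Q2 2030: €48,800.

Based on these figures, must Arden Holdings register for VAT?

Yes

Total taxable turnover: €15,700 + €18,900 + €26,300 + €42,500 + €5,000 + €8,700 + €45,700 + €35,000 + €39,300 + €22,500 + €48,800 = €308,400.
€308,400 > €280,000, so the threshold is exceeded.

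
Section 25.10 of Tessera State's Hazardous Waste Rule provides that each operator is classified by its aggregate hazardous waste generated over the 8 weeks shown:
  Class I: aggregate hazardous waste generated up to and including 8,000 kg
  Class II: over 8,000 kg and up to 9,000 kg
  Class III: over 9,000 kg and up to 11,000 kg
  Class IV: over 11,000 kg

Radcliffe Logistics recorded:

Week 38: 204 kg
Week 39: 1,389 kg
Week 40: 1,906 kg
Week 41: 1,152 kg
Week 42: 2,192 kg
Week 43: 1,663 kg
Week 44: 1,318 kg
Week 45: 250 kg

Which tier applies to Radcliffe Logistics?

Aggregate hazardous waste generated: 204 kg + 1,389 kg + 1,906 kg + 1,152 kg + 2,192 kg + 1,663 kg + 1,318 kg + 250 kg = 10,074 kg.
9,000 kg < 10,074 kg ≤ 11,000 kg, so Class III applies.

Class III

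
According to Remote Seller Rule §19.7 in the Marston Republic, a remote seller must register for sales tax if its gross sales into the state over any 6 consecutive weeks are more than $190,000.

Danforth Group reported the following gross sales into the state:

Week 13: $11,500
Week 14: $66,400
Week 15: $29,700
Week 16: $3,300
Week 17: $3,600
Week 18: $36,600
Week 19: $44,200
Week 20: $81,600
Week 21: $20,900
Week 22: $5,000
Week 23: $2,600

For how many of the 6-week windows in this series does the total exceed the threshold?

Week 13–Week 18: $11,500 + $66,400 + $29,700 + $3,300 + $3,600 + $36,600 = $151,100 (under)
Week 14–Week 19: $66,400 + $29,700 + $3,300 + $3,600 + $36,600 + $44,200 = $183,800 (under)
Week 15–Week 20: $29,700 + $3,300 + $3,600 + $36,600 + $44,200 + $81,600 = $199,000 (over)
Week 16–Week 21: $3,300 + $3,600 + $36,600 + $44,200 + $81,600 + $20,900 = $190,200 (over)
Week 17–Week 22: $3,600 + $36,600 + $44,200 + $81,600 + $20,900 + $5,000 = $191,900 (over)
Week 18–Week 23: $36,600 + $44,200 + $81,600 + $20,900 + $5,000 + $2,600 = $190,900 (over)
4 windows exceed the threshold.

4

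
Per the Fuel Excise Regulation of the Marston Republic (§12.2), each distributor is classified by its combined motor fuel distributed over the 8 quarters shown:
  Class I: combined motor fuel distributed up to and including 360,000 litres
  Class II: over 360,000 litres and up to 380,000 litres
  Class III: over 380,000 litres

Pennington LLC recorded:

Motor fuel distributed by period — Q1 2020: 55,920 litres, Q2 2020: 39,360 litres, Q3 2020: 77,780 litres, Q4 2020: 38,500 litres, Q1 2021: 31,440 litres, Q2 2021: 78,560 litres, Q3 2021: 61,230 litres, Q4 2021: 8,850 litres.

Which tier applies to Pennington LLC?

Class III

Combined motor fuel distributed: 55,920 litres + 39,360 litres + 77,780 litres + 38,500 litres + 31,440 litres + 78,560 litres + 61,230 litres + 8,850 litres = 391,640 litres.
391,640 litres > 380,000 litres, so Class III applies.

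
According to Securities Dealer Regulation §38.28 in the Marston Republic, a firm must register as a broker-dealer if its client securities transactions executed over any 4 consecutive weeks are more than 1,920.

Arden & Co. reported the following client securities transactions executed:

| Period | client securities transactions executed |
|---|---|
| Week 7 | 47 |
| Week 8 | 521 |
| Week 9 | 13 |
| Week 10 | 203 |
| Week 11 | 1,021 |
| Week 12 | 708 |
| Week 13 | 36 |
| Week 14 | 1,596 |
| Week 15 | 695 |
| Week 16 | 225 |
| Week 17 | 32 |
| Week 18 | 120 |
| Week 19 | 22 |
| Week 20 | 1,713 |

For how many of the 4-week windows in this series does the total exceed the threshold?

6

Week 7–Week 10: 47 + 521 + 13 + 203 = 784 (under)
Week 8–Week 11: 521 + 13 + 203 + 1,021 = 1,758 (under)
Week 9–Week 12: 13 + 203 + 1,021 + 708 = 1,945 (over)
Week 10–Week 13: 203 + 1,021 + 708 + 36 = 1,968 (over)
Week 11–Week 14: 1,021 + 708 + 36 + 1,596 = 3,361 (over)
Week 12–Week 15: 708 + 36 + 1,596 + 695 = 3,035 (over)
Week 13–Week 16: 36 + 1,596 + 695 + 225 = 2,552 (over)
Week 14–Week 17: 1,596 + 695 + 225 + 32 = 2,548 (over)
Week 15–Week 18: 695 + 225 + 32 + 120 = 1,072 (under)
Week 16–Week 19: 225 + 32 + 120 + 22 = 399 (under)
Week 17–Week 20: 32 + 120 + 22 + 1,713 = 1,887 (under)
6 windows exceed the threshold.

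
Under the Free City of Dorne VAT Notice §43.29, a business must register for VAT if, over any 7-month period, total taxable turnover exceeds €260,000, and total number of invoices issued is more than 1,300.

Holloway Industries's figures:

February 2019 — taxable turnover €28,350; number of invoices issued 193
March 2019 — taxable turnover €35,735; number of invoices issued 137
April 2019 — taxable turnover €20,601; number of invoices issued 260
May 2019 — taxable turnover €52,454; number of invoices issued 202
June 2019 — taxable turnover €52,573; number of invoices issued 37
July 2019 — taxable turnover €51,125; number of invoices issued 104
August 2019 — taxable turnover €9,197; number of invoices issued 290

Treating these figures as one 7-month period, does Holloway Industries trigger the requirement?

Total taxable turnover: €28,350 + €35,735 + €20,601 + €52,454 + €52,573 + €51,125 + €9,197 = €250,035 (≤ €260,000).
Total number of invoices issued: 193 + 137 + 260 + 202 + 37 + 104 + 290 = 1,223 (≤ 1,300).
The test is 'and': the rule requires both, and at least one is not exceeded.

No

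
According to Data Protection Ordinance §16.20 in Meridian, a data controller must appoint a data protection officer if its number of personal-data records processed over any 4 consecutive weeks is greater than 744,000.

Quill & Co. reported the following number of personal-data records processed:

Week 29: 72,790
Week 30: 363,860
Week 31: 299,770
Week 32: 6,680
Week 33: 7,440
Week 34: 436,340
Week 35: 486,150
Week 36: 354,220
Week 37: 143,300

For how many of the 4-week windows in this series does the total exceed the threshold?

Week 29–Week 32: 72,790 + 363,860 + 299,770 + 6,680 = 743,100 (under)
Week 30–Week 33: 363,860 + 299,770 + 6,680 + 7,440 = 677,750 (under)
Week 31–Week 34: 299,770 + 6,680 + 7,440 + 436,340 = 750,230 (over)
Week 32–Week 35: 6,680 + 7,440 + 436,340 + 486,150 = 936,610 (over)
Week 33–Week 36: 7,440 + 436,340 + 486,150 + 354,220 = 1,284,150 (over)
Week 34–Week 37: 436,340 + 486,150 + 354,220 + 143,300 = 1,420,010 (over)
4 windows exceed the threshold.

4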